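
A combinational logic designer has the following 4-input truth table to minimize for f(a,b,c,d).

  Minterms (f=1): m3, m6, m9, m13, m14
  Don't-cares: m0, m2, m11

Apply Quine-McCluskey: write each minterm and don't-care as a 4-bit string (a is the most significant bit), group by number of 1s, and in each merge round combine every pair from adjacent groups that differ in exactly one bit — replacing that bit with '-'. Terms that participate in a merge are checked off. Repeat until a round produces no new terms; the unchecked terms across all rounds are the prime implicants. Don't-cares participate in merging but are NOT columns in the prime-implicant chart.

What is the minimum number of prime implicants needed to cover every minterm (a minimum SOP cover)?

3

size-2^0 implicants → 0000(✓)  0010(✓)  0011(✓)  0110(✓)  1001(✓)  1011(✓)  1101(✓)  1110(✓)
size-2^1 implicants → -011  -110  0-10  00-0  001-  1-01  10-1
Unchecked terms (primes): -011, -110, 0-10, 00-0, 001-, 1-01, 10-1
Minterm coverage:
  m3 ⊆ -011,001-
  m6 ⊆ -110,0-10
  m9 ⊆ 1-01,10-1
  m13 ⊆ 1-01 [E]
  m14 ⊆ -110 [E]
E = {-110, 1-01}
Petrick residual → -011
Cover = b'cd + bcd' + ac'd  |cover|=3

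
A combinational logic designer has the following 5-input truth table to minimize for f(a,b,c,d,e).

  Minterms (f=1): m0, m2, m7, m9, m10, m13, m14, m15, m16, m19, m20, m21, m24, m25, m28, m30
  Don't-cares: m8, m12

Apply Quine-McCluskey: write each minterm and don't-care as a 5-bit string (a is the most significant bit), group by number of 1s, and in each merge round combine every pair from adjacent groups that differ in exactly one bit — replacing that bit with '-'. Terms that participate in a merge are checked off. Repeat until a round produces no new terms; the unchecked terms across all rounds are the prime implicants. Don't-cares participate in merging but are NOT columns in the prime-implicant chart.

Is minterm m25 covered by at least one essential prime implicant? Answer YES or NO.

size-2^0 implicants → 00000(✓)  00010(✓)  00111(✓)  01000(✓)  01001(✓)  01010(✓)  01100(✓)  01101(✓)  01110(✓)  01111(✓)  10000(✓)  10011  10100(✓)  10101(✓)  11000(✓)  11001(✓)  11100(✓)  11110(✓)
size-2^1 implicants → -0000(✓)  -1000(✓)  -1001(✓)  -1100(✓)  -1110(✓)  0-000(✓)  0-010(✓)  0-111  000-0(✓)  01-00(✓)  01-01(✓)  01-10(✓)  010-0(✓)  0100-(✓)  011-0(✓)  011-1(✓)  0110-(✓)  0111-(✓)  1-000(✓)  1-100(✓)  10-00(✓)  1010-  11-00(✓)  1100-(✓)  111-0(✓)
size-2^2 implicants → --000  -1-00  -100-  -11-0  0-0-0  01--0  01-0-  011--  1--00
Unchecked terms (primes): --000, -1-00, -100-, -11-0, 0-0-0, 0-111, 01--0, 01-0-, 011--, 1--00, 10011, 1010-
Minterm coverage:
  m0 ⊆ --000,0-0-0
  m2 ⊆ 0-0-0 [E]
  m7 ⊆ 0-111 [E]
  m9 ⊆ -100-,01-0-
  m10 ⊆ 0-0-0,01--0
  m13 ⊆ 01-0-,011--
  m14 ⊆ -11-0,01--0,011--
  m15 ⊆ 0-111,011--
  m16 ⊆ --000,1--00
  m19 ⊆ 10011 [E]
  m20 ⊆ 1--00,1010-
  m21 ⊆ 1010- [E]
  m24 ⊆ --000,-1-00,-100-,1--00
  m25 ⊆ -100- [E]
  m28 ⊆ -1-00,-11-0,1--00
  m30 ⊆ -11-0 [E]
E = {-100-, -11-0, 0-0-0, 0-111, 10011, 1010-}

YES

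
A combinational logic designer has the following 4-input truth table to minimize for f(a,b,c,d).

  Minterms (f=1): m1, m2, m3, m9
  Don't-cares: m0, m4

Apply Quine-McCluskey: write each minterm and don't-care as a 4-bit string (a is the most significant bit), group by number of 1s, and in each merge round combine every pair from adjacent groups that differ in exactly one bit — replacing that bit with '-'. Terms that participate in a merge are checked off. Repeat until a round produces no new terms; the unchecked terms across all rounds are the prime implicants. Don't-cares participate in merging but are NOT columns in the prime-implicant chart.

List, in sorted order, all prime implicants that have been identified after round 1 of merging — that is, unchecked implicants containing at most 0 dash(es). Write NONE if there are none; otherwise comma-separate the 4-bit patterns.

NONE

Round 0: 0000✓ 0001✓ 0010✓ 0011✓ 0100✓ 1001✓
Round 1: -001 0-00 00-0✓ 00-1✓ 000-✓ 001-✓
Round 2: 00--
PIs = {-001, 0-00, 00--}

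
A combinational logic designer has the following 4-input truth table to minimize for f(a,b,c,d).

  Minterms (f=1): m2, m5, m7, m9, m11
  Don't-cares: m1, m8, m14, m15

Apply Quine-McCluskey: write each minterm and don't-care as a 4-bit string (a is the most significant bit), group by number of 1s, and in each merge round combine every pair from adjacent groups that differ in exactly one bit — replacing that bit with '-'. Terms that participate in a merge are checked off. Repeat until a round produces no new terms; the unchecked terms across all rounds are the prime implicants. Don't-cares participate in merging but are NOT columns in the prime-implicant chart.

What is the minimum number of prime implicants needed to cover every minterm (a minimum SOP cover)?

size-2^0 implicants → 0001(✓)  0010  0101(✓)  0111(✓)  1000(✓)  1001(✓)  1011(✓)  1110(✓)  1111(✓)
size-2^1 implicants → -001  -111  0-01  01-1  1-11  10-1  100-  111-
Unchecked terms (primes): -001, -111, 0-01, 0010, 01-1, 1-11, 10-1, 100-, 111-
Minterm coverage:
  m2 ⊆ 0010 [E]
  m5 ⊆ 0-01,01-1
  m7 ⊆ -111,01-1
  m9 ⊆ -001,10-1,100-
  m11 ⊆ 1-11,10-1
E = {0010}
Petrick residual → 01-1, 10-1
Cover = a'b'cd' + a'bd + ab'd  |cover|=3

3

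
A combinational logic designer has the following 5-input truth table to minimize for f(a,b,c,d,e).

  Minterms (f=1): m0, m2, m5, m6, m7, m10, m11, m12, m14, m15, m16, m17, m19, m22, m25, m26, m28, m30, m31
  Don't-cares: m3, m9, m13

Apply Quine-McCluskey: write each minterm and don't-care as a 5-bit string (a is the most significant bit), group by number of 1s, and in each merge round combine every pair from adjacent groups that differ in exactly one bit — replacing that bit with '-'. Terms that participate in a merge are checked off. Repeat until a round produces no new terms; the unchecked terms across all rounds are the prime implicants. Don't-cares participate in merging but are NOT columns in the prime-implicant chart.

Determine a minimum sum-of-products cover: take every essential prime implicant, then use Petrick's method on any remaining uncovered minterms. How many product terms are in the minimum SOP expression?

[col 0] 00000*, 00010*, 00011*, 00101*, 00110*, 00111*, 01001*, 01010*, 01011*, 01100*, 01101*, 01110*, 01111*, 10000*, 10001*, 10011*, 10110*, 11001*, 11010*, 11100*, 11110*, 11111*
[col 1] -0000, -0011, -0110*, -1001, -1010*, -1100*, -1110*, -1111*, 0-010*, 0-011*, 0-101*, 0-110*, 0-111*, 00-10*, 00-11*, 000-0, 0001-*, 001-1*, 0011-*, 01-01*, 01-10*, 01-11*, 010-1*, 0101-*, 011-0*, 011-1*, 0110-*, 0111-*, 1-001, 1-110*, 100-1, 1000-, 11-10*, 111-0*, 1111-*
[col 2] --110, -1-10, -11-0, -111-, 0--10*, 0--11*, 0-01-*, 0-1-1, 0-11-*, 00-1-*, 01--1, 01-1-*, 011--
[col 3] 0--1-
Prime implicants: --110, -0000, -0011, -1-10, -1001, -11-0, -111-, 0--1-, 0-1-1, 000-0, 01--1, 011--, 1-001, 100-1, 1000-
PI chart (minterm → PIs covering it):
  0 | -0000,000-0
  2 | 0--1-,000-0
  5 | 0-1-1  (sole → essential)
  6 | --110,0--1-
  7 | 0--1-,0-1-1
  10 | -1-10,0--1-
  11 | 0--1-,01--1
  12 | -11-0,011--
  14 | --110,-1-10,-11-0,-111-,0--1-,011--
  15 | -111-,0--1-,0-1-1,01--1,011--
  16 | -0000,1000-
  17 | 1-001,100-1,1000-
  19 | -0011,100-1
  22 | --110  (sole → essential)
  25 | -1001,1-001
  26 | -1-10  (sole → essential)
  28 | -11-0  (sole → essential)
  30 | --110,-1-10,-11-0,-111-
  31 | -111-  (sole → essential)
Essential prime implicants: --110, -1-10, -11-0, -111-, 0-1-1
Petrick residual → -0000, -0011, 0--1-, 1-001
Minimum SOP uses 9 PIs: cde' + b'c'd'e' + b'c'de + bde' + bce' + bcd + a'd + a'ce + ac'd'e

9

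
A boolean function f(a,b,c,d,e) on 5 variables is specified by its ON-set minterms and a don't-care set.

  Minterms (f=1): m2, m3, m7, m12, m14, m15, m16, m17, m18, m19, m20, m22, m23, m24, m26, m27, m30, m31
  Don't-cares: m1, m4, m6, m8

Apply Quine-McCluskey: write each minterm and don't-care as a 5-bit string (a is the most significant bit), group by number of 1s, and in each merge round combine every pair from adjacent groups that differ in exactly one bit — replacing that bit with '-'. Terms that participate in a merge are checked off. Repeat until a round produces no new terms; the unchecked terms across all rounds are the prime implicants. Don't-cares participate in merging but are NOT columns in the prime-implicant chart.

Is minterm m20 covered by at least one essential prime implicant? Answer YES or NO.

NO

[col 0] 00001*, 00010*, 00011*, 00100*, 00110*, 00111*, 01000*, 01100*, 01110*, 01111*, 10000*, 10001*, 10010*, 10011*, 10100*, 10110*, 10111*, 11000*, 11010*, 11011*, 11110*, 11111*
[col 1] -0001*, -0010*, -0011*, -0100*, -0110*, -0111*, -1000, -1110*, -1111*, 0-100*, 0-110*, 0-111*, 00-10*, 00-11*, 000-1*, 0001-*, 001-0*, 0011-*, 01-00, 011-0*, 0111-*, 1-000*, 1-010*, 1-011*, 1-110*, 1-111*, 10-00*, 10-10*, 10-11*, 100-0*, 100-1*, 1000-*, 1001-*, 101-0*, 1011-*, 11-10*, 11-11*, 110-0*, 1101-*, 1111-*
[col 2] --110*, --111*, -0-10*, -0-11*, -00-1, -001-*, -01-0, -011-*, -111-*, 0-1-0, 0-11-*, 00-1-*, 1--10*, 1--11*, 1-0-0, 1-01-*, 1-11-*, 10--0, 10-1-*, 100--, 11-1-*
[col 3] --11-, -0-1-, 1--1-
Prime implicants: --11-, -0-1-, -00-1, -01-0, -1000, 0-1-0, 01-00, 1--1-, 1-0-0, 10--0, 100--
PI chart (minterm → PIs covering it):
  2 | -0-1-  (sole → essential)
  3 | -0-1-,-00-1
  7 | --11-,-0-1-
  12 | 0-1-0,01-00
  14 | --11-,0-1-0
  15 | --11-  (sole → essential)
  16 | 1-0-0,10--0,100--
  17 | -00-1,100--
  18 | -0-1-,1--1-,1-0-0,10--0,100--
  19 | -0-1-,-00-1,1--1-,100--
  20 | -01-0,10--0
  22 | --11-,-0-1-,-01-0,1--1-,10--0
  23 | --11-,-0-1-,1--1-
  24 | -1000,1-0-0
  26 | 1--1-,1-0-0
  27 | 1--1-  (sole → essential)
  30 | --11-,1--1-
  31 | --11-,1--1-
Essential prime implicants: --11-, -0-1-, 1--1-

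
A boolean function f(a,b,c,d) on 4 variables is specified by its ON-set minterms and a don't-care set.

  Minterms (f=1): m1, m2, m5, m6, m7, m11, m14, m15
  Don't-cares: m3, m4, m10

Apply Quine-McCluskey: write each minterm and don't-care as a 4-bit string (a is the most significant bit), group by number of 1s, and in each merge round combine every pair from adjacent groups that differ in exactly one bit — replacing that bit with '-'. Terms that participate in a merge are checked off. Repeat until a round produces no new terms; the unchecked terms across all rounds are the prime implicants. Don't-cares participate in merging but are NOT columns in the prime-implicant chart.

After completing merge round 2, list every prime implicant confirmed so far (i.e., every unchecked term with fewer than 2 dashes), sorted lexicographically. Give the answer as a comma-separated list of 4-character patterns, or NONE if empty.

size-2^0 implicants → 0001(✓)  0010(✓)  0011(✓)  0100(✓)  0101(✓)  0110(✓)  0111(✓)  1010(✓)  1011(✓)  1110(✓)  1111(✓)
size-2^1 implicants → -010(✓)  -011(✓)  -110(✓)  -111(✓)  0-01(✓)  0-10(✓)  0-11(✓)  00-1(✓)  001-(✓)  01-0(✓)  01-1(✓)  010-(✓)  011-(✓)  1-10(✓)  1-11(✓)  101-(✓)  111-(✓)
size-2^2 implicants → --10(✓)  --11(✓)  -01-(✓)  -11-(✓)  0--1  0-1-(✓)  01--  1-1-(✓)
size-2^3 implicants → --1-
Unchecked terms (primes): --1-, 0--1, 01--

NONE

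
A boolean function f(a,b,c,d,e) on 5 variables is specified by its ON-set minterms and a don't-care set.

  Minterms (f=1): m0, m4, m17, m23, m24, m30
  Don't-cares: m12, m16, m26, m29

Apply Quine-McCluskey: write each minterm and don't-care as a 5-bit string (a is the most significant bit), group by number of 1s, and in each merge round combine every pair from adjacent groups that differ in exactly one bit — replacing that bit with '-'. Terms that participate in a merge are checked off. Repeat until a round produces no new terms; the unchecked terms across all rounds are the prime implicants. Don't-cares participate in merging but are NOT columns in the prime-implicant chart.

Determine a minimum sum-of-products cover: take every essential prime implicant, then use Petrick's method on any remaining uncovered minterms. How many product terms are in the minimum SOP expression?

Round 0: 00000✓ 00100✓ 01100✓ 10000✓ 10001✓ 10111 11000✓ 11010✓ 11101 11110✓
Round 1: -0000 0-100 00-00 1-000 1000- 11-10 110-0
PIs = {-0000, 0-100, 00-00, 1-000, 1000-, 10111, 11-10, 110-0, 11101}
Coverage chart:
  m0: -0000,00-00
  m4: 0-100,00-00
  m17: 1000- ←essential
  m23: 10111 ←essential
  m24: 1-000,110-0
  m30: 11-10 ←essential
Essential: 1000-, 10111, 11-10
Petrick residual → 00-00, 1-000
Min cover (5 terms): a'b'd'e' + ac'd'e' + ab'c'd' + ab'cde + abde'

5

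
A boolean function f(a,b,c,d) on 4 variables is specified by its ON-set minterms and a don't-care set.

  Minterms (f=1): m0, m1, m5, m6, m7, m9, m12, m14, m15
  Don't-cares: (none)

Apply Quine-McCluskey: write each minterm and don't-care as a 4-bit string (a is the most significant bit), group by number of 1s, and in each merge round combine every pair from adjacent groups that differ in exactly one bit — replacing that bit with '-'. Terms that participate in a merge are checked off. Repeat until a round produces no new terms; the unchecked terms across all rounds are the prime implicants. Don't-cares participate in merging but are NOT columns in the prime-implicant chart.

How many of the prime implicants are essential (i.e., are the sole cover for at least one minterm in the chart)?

size-2^0 implicants → 0000(✓)  0001(✓)  0101(✓)  0110(✓)  0111(✓)  1001(✓)  1100(✓)  1110(✓)  1111(✓)
size-2^1 implicants → -001  -110(✓)  -111(✓)  0-01  000-  01-1  011-(✓)  11-0  111-(✓)
size-2^2 implicants → -11-
Unchecked terms (primes): -001, -11-, 0-01, 000-, 01-1, 11-0
Minterm coverage:
  m0 ⊆ 000- [E]
  m1 ⊆ -001,0-01,000-
  m5 ⊆ 0-01,01-1
  m6 ⊆ -11- [E]
  m7 ⊆ -11-,01-1
  m9 ⊆ -001 [E]
  m12 ⊆ 11-0 [E]
  m14 ⊆ -11-,11-0
  m15 ⊆ -11- [E]
E = {-001, -11-, 000-, 11-0}

4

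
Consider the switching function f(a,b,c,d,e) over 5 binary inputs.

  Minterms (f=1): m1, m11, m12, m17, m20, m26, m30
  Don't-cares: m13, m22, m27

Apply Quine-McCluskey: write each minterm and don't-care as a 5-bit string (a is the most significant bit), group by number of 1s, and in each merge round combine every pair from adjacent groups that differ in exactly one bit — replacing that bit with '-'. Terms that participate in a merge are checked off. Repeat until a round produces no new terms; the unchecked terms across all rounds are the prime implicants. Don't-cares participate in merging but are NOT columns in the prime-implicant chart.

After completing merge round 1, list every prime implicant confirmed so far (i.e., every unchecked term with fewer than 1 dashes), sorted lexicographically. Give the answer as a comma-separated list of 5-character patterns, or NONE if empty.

[col 0] 00001*, 01011*, 01100*, 01101*, 10001*, 10100*, 10110*, 11010*, 11011*, 11110*
[col 1] -0001, -1011, 0110-, 1-110, 101-0, 11-10, 1101-
Prime implicants: -0001, -1011, 0110-, 1-110, 101-0, 11-10, 1101-

NONE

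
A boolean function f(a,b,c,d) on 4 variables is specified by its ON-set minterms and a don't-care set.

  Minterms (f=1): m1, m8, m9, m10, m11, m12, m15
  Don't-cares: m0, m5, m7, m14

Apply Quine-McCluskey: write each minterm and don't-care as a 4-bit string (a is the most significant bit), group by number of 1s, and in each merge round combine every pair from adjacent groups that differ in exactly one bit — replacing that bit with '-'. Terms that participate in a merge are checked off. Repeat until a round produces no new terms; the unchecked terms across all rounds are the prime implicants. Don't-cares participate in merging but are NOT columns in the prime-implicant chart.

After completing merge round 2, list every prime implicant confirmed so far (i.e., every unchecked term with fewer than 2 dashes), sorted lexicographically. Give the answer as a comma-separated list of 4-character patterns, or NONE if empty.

Round 0: 0000✓ 0001✓ 0101✓ 0111✓ 1000✓ 1001✓ 1010✓ 1011✓ 1100✓ 1110✓ 1111✓
Round 1: -000✓ -001✓ -111 0-01 000-✓ 01-1 1-00✓ 1-10✓ 1-11✓ 10-0✓ 10-1✓ 100-✓ 101-✓ 11-0✓ 111-✓
Round 2: -00- 1--0 1-1- 10--
PIs = {-00-, -111, 0-01, 01-1, 1--0, 1-1-, 10--}

-111, 0-01, 01-1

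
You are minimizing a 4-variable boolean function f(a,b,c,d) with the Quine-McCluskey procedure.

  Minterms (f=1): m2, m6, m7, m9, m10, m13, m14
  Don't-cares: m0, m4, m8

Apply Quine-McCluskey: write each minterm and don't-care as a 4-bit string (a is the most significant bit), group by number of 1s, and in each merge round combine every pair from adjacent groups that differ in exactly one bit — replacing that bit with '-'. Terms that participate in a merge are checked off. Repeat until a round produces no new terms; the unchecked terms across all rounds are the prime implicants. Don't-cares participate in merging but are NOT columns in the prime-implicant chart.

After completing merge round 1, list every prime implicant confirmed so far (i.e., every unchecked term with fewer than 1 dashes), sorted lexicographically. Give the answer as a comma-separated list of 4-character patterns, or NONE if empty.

NONE

size-2^0 implicants → 0000(✓)  0010(✓)  0100(✓)  0110(✓)  0111(✓)  1000(✓)  1001(✓)  1010(✓)  1101(✓)  1110(✓)
size-2^1 implicants → -000(✓)  -010(✓)  -110(✓)  0-00(✓)  0-10(✓)  00-0(✓)  01-0(✓)  011-  1-01  1-10(✓)  10-0(✓)  100-
size-2^2 implicants → --10  -0-0  0--0
Unchecked terms (primes): --10, -0-0, 0--0, 011-, 1-01, 100-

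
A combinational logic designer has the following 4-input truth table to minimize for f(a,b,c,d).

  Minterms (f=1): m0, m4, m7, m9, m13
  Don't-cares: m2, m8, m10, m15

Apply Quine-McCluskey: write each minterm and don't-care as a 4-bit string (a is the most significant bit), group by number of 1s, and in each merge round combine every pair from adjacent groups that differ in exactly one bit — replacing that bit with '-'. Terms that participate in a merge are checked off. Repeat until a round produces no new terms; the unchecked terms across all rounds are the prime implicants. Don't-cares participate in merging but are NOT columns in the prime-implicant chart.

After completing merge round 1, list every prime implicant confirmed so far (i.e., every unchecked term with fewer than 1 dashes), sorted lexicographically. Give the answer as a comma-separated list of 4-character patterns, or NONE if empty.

Round 0: 0000✓ 0010✓ 0100✓ 0111✓ 1000✓ 1001✓ 1010✓ 1101✓ 1111✓
Round 1: -000✓ -010✓ -111 0-00 00-0✓ 1-01 10-0✓ 100- 11-1
Round 2: -0-0
PIs = {-0-0, -111, 0-00, 1-01, 100-, 11-1}

NONE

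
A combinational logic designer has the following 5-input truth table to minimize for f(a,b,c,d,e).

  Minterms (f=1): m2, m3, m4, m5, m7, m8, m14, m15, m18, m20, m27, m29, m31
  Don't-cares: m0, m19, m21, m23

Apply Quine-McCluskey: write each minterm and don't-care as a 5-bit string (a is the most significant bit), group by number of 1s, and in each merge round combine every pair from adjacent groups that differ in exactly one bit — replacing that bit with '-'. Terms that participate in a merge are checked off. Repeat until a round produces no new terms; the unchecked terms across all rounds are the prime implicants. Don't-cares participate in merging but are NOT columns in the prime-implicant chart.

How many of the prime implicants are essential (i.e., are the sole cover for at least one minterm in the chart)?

size-2^0 implicants → 00000(✓)  00010(✓)  00011(✓)  00100(✓)  00101(✓)  00111(✓)  01000(✓)  01110(✓)  01111(✓)  10010(✓)  10011(✓)  10100(✓)  10101(✓)  10111(✓)  11011(✓)  11101(✓)  11111(✓)
size-2^1 implicants → -0010(✓)  -0011(✓)  -0100(✓)  -0101(✓)  -0111(✓)  -1111(✓)  0-000  0-111(✓)  00-00  00-11(✓)  000-0  0001-(✓)  001-1(✓)  0010-(✓)  0111-  1-011(✓)  1-101(✓)  1-111(✓)  10-11(✓)  1001-(✓)  101-1(✓)  1010-(✓)  11-11(✓)  111-1(✓)
size-2^2 implicants → --111  -0-11  -001-  -01-1  -010-  1--11  1-1-1
Unchecked terms (primes): --111, -0-11, -001-, -01-1, -010-, 0-000, 00-00, 000-0, 0111-, 1--11, 1-1-1
Minterm coverage:
  m2 ⊆ -001-,000-0
  m3 ⊆ -0-11,-001-
  m4 ⊆ -010-,00-00
  m5 ⊆ -01-1,-010-
  m7 ⊆ --111,-0-11,-01-1
  m8 ⊆ 0-000 [E]
  m14 ⊆ 0111- [E]
  m15 ⊆ --111,0111-
  m18 ⊆ -001- [E]
  m20 ⊆ -010- [E]
  m27 ⊆ 1--11 [E]
  m29 ⊆ 1-1-1 [E]
  m31 ⊆ --111,1--11,1-1-1
E = {-001-, -010-, 0-000, 0111-, 1--11, 1-1-1}

6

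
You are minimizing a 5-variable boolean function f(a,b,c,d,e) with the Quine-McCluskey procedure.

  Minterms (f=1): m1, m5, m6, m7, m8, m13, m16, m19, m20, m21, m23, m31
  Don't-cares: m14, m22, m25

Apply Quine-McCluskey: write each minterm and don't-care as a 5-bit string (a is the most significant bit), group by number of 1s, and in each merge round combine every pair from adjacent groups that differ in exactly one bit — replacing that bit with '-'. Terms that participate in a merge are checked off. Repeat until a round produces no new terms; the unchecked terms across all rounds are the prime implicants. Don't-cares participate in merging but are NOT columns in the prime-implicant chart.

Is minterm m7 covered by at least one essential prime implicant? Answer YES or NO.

size-2^0 implicants → 00001(✓)  00101(✓)  00110(✓)  00111(✓)  01000  01101(✓)  01110(✓)  10000(✓)  10011(✓)  10100(✓)  10101(✓)  10110(✓)  10111(✓)  11001  11111(✓)
size-2^1 implicants → -0101(✓)  -0110(✓)  -0111(✓)  0-101  0-110  00-01  001-1(✓)  0011-(✓)  1-111  10-00  10-11  101-0(✓)  101-1(✓)  1010-(✓)  1011-(✓)
size-2^2 implicants → -01-1  -011-  101--
Unchecked terms (primes): -01-1, -011-, 0-101, 0-110, 00-01, 01000, 1-111, 10-00, 10-11, 101--, 11001
Minterm coverage:
  m1 ⊆ 00-01 [E]
  m5 ⊆ -01-1,0-101,00-01
  m6 ⊆ -011-,0-110
  m7 ⊆ -01-1,-011-
  m8 ⊆ 01000 [E]
  m13 ⊆ 0-101 [E]
  m16 ⊆ 10-00 [E]
  m19 ⊆ 10-11 [E]
  m20 ⊆ 10-00,101--
  m21 ⊆ -01-1,101--
  m23 ⊆ -01-1,-011-,1-111,10-11,101--
  m31 ⊆ 1-111 [E]
E = {0-101, 00-01, 01000, 1-111, 10-00, 10-11}

NO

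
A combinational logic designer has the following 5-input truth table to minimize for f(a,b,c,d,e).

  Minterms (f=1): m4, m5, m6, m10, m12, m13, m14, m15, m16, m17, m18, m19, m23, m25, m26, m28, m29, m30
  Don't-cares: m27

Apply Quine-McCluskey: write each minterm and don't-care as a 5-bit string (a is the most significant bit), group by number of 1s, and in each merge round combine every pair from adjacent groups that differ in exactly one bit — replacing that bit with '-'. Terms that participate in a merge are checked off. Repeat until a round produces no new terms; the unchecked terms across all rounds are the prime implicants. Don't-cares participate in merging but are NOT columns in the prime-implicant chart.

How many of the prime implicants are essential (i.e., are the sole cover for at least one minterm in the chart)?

[col 0] 00100*, 00101*, 00110*, 01010*, 01100*, 01101*, 01110*, 01111*, 10000*, 10001*, 10010*, 10011*, 10111*, 11001*, 11010*, 11011*, 11100*, 11101*, 11110*
[col 1] -1010*, -1100*, -1101*, -1110*, 0-100*, 0-101*, 0-110*, 001-0*, 0010-*, 01-10*, 011-0*, 011-1*, 0110-*, 0111-*, 1-001*, 1-010*, 1-011*, 10-11, 100-0*, 100-1*, 1000-*, 1001-*, 11-01, 11-10*, 110-1*, 1101-*, 111-0*, 1110-*
[col 2] -1-10, -11-0, -110-, 0-1-0, 0-10-, 011--, 1-0-1, 1-01-, 100--
Prime implicants: -1-10, -11-0, -110-, 0-1-0, 0-10-, 011--, 1-0-1, 1-01-, 10-11, 100--, 11-01
PI chart (minterm → PIs covering it):
  4 | 0-1-0,0-10-
  5 | 0-10-  (sole → essential)
  6 | 0-1-0  (sole → essential)
  10 | -1-10  (sole → essential)
  12 | -11-0,-110-,0-1-0,0-10-,011--
  13 | -110-,0-10-,011--
  14 | -1-10,-11-0,0-1-0,011--
  15 | 011--  (sole → essential)
  16 | 100--  (sole → essential)
  17 | 1-0-1,100--
  18 | 1-01-,100--
  19 | 1-0-1,1-01-,10-11,100--
  23 | 10-11  (sole → essential)
  25 | 1-0-1,11-01
  26 | -1-10,1-01-
  28 | -11-0,-110-
  29 | -110-,11-01
  30 | -1-10,-11-0
Essential prime implicants: -1-10, 0-1-0, 0-10-, 011--, 10-11, 100--

6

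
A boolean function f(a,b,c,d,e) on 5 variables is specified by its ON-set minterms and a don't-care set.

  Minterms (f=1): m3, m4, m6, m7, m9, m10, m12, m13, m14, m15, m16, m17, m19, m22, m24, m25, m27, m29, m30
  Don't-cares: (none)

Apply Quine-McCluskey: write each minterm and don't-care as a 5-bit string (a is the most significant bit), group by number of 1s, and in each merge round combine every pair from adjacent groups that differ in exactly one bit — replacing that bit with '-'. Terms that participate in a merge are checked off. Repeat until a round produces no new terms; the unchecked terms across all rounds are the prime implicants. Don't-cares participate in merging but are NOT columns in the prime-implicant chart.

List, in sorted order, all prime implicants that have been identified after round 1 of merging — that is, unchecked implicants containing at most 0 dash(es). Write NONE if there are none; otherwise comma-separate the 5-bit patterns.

[col 0] 00011*, 00100*, 00110*, 00111*, 01001*, 01010*, 01100*, 01101*, 01110*, 01111*, 10000*, 10001*, 10011*, 10110*, 11000*, 11001*, 11011*, 11101*, 11110*
[col 1] -0011, -0110*, -1001*, -1101*, -1110*, 0-100*, 0-110*, 0-111*, 00-11, 001-0*, 0011-*, 01-01*, 01-10, 011-0*, 011-1*, 0110-*, 0111-*, 1-000*, 1-001*, 1-011*, 1-110*, 100-1*, 1000-*, 11-01*, 110-1*, 1100-*
[col 2] --110, -1-01, 0-1-0, 0-11-, 011--, 1-0-1, 1-00-
Prime implicants: --110, -0011, -1-01, 0-1-0, 0-11-, 00-11, 01-10, 011--, 1-0-1, 1-00-

NONE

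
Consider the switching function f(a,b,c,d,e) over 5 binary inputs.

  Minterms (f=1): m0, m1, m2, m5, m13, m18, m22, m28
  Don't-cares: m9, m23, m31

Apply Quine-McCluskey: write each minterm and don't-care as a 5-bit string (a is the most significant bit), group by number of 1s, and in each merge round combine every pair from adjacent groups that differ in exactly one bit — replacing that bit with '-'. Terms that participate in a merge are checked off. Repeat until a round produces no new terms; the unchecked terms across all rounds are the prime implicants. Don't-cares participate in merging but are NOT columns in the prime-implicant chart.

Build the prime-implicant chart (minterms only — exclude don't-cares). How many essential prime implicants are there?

2

[col 0] 00000*, 00001*, 00010*, 00101*, 01001*, 01101*, 10010*, 10110*, 10111*, 11100, 11111*
[col 1] -0010, 0-001*, 0-101*, 00-01*, 000-0, 0000-, 01-01*, 1-111, 10-10, 1011-
[col 2] 0--01
Prime implicants: -0010, 0--01, 000-0, 0000-, 1-111, 10-10, 1011-, 11100
PI chart (minterm → PIs covering it):
  0 | 000-0,0000-
  1 | 0--01,0000-
  2 | -0010,000-0
  5 | 0--01  (sole → essential)
  13 | 0--01  (sole → essential)
  18 | -0010,10-10
  22 | 10-10,1011-
  28 | 11100  (sole → essential)
Essential prime implicants: 0--01, 11100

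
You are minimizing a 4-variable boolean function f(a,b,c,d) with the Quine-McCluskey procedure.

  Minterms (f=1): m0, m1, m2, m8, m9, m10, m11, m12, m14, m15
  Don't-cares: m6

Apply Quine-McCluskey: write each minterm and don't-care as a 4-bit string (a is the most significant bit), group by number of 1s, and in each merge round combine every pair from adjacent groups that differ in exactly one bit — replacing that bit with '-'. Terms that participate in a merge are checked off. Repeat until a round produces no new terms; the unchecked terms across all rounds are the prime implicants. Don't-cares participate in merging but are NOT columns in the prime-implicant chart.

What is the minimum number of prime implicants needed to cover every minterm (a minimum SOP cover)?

4

size-2^0 implicants → 0000(✓)  0001(✓)  0010(✓)  0110(✓)  1000(✓)  1001(✓)  1010(✓)  1011(✓)  1100(✓)  1110(✓)  1111(✓)
size-2^1 implicants → -000(✓)  -001(✓)  -010(✓)  -110(✓)  0-10(✓)  00-0(✓)  000-(✓)  1-00(✓)  1-10(✓)  1-11(✓)  10-0(✓)  10-1(✓)  100-(✓)  101-(✓)  11-0(✓)  111-(✓)
size-2^2 implicants → --10  -0-0  -00-  1--0  1-1-  10--
Unchecked terms (primes): --10, -0-0, -00-, 1--0, 1-1-, 10--
Minterm coverage:
  m0 ⊆ -0-0,-00-
  m1 ⊆ -00- [E]
  m2 ⊆ --10,-0-0
  m8 ⊆ -0-0,-00-,1--0,10--
  m9 ⊆ -00-,10--
  m10 ⊆ --10,-0-0,1--0,1-1-,10--
  m11 ⊆ 1-1-,10--
  m12 ⊆ 1--0 [E]
  m14 ⊆ --10,1--0,1-1-
  m15 ⊆ 1-1- [E]
E = {-00-, 1--0, 1-1-}
Petrick residual → --10
Cover = cd' + b'c' + ad' + ac  |cover|=4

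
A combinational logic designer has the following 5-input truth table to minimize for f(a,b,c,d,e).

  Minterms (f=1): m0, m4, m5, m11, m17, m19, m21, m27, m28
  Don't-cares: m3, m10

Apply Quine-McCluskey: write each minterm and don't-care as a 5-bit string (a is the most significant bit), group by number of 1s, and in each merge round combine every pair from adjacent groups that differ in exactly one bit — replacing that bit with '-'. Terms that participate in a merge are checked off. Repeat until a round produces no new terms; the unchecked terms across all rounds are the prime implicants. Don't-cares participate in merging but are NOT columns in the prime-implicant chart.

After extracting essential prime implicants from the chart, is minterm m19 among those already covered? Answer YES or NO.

YES

Round 0: 00000✓ 00011✓ 00100✓ 00101✓ 01010✓ 01011✓ 10001✓ 10011✓ 10101✓ 11011✓ 11100
Round 1: -0011✓ -0101 -1011✓ 0-011✓ 00-00 0010- 0101- 1-011✓ 10-01 100-1
Round 2: --011
PIs = {--011, -0101, 00-00, 0010-, 0101-, 10-01, 100-1, 11100}
Coverage chart:
  m0: 00-00 ←essential
  m4: 00-00,0010-
  m5: -0101,0010-
  m11: --011,0101-
  m17: 10-01,100-1
  m19: --011,100-1
  m21: -0101,10-01
  m27: --011 ←essential
  m28: 11100 ←essential
Essential: --011, 00-00, 11100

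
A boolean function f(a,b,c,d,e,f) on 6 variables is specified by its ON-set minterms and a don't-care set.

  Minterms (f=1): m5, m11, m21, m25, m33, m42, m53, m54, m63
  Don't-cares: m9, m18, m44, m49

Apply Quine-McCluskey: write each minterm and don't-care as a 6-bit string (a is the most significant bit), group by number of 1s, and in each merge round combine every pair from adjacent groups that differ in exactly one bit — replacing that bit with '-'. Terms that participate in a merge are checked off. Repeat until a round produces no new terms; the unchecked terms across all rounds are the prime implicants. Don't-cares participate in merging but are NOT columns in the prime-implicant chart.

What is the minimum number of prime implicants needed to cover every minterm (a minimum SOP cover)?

8

Round 0: 000101✓ 001001✓ 001011✓ 010010 010101✓ 011001✓ 100001✓ 101010 101100 110001✓ 110101✓ 110110 111111
Round 1: -10101 0-0101 0-1001 0010-1 1-0001 110-01
PIs = {-10101, 0-0101, 0-1001, 0010-1, 010010, 1-0001, 101010, 101100, 110-01, 110110, 111111}
Coverage chart:
  m5: 0-0101 ←essential
  m11: 0010-1 ←essential
  m21: -10101,0-0101
  m25: 0-1001 ←essential
  m33: 1-0001 ←essential
  m42: 101010 ←essential
  m53: -10101,110-01
  m54: 110110 ←essential
  m63: 111111 ←essential
Essential: 0-0101, 0-1001, 0010-1, 1-0001, 101010, 110110, 111111
Petrick residual → -10101
Min cover (8 terms): bc'de'f + a'c'de'f + a'cd'e'f + a'b'cd'f + ac'd'e'f + ab'cd'ef' + abc'def' + abcdef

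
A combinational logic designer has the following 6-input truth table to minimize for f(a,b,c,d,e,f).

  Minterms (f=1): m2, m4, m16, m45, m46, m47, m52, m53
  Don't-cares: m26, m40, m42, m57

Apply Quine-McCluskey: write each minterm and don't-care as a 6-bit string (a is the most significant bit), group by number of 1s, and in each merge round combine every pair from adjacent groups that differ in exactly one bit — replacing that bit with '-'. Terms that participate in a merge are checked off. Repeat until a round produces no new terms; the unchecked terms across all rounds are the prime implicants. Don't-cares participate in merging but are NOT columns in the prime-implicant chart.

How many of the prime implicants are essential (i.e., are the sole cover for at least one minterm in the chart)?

[col 0] 000010, 000100, 010000, 011010, 101000*, 101010*, 101101*, 101110*, 101111*, 110100*, 110101*, 111001
[col 1] 101-10, 1010-0, 1011-1, 10111-, 11010-
Prime implicants: 000010, 000100, 010000, 011010, 101-10, 1010-0, 1011-1, 10111-, 11010-, 111001
PI chart (minterm → PIs covering it):
  2 | 000010  (sole → essential)
  4 | 000100  (sole → essential)
  16 | 010000  (sole → essential)
  45 | 1011-1  (sole → essential)
  46 | 101-10,10111-
  47 | 1011-1,10111-
  52 | 11010-  (sole → essential)
  53 | 11010-  (sole → essential)
Essential prime implicants: 000010, 000100, 010000, 1011-1, 11010-

5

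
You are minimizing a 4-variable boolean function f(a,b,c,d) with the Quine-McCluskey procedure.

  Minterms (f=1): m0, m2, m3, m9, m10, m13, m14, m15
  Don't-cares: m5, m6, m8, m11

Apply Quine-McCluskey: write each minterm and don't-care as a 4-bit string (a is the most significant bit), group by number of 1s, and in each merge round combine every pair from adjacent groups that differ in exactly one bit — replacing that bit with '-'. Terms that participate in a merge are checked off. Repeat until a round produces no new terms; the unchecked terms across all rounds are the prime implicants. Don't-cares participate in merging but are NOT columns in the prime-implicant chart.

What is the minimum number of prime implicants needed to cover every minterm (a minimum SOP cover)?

[col 0] 0000*, 0010*, 0011*, 0101*, 0110*, 1000*, 1001*, 1010*, 1011*, 1101*, 1110*, 1111*
[col 1] -000*, -010*, -011*, -101, -110*, 0-10*, 00-0*, 001-*, 1-01*, 1-10*, 1-11*, 10-0*, 10-1*, 100-*, 101-*, 11-1*, 111-*
[col 2] --10, -0-0, -01-, 1--1, 1-1-, 10--
Prime implicants: --10, -0-0, -01-, -101, 1--1, 1-1-, 10--
PI chart (minterm → PIs covering it):
  0 | -0-0  (sole → essential)
  2 | --10,-0-0,-01-
  3 | -01-  (sole → essential)
  9 | 1--1,10--
  10 | --10,-0-0,-01-,1-1-,10--
  13 | -101,1--1
  14 | --10,1-1-
  15 | 1--1,1-1-
Essential prime implicants: -0-0, -01-
Petrick residual → --10, 1--1
Minimum SOP uses 4 PIs: cd' + b'd' + b'c + ad

4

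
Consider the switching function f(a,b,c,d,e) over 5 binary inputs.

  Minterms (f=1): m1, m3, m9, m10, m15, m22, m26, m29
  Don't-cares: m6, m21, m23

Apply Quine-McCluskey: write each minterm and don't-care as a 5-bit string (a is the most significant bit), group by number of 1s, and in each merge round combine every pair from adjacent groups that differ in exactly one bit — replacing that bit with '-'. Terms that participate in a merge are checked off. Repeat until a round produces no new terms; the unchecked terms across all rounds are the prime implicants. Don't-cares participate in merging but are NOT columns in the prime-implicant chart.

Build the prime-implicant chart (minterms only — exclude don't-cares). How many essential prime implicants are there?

5

[col 0] 00001*, 00011*, 00110*, 01001*, 01010*, 01111, 10101*, 10110*, 10111*, 11010*, 11101*
[col 1] -0110, -1010, 0-001, 000-1, 1-101, 101-1, 1011-
Prime implicants: -0110, -1010, 0-001, 000-1, 01111, 1-101, 101-1, 1011-
PI chart (minterm → PIs covering it):
  1 | 0-001,000-1
  3 | 000-1  (sole → essential)
  9 | 0-001  (sole → essential)
  10 | -1010  (sole → essential)
  15 | 01111  (sole → essential)
  22 | -0110,1011-
  26 | -1010  (sole → essential)
  29 | 1-101  (sole → essential)
Essential prime implicants: -1010, 0-001, 000-1, 01111, 1-101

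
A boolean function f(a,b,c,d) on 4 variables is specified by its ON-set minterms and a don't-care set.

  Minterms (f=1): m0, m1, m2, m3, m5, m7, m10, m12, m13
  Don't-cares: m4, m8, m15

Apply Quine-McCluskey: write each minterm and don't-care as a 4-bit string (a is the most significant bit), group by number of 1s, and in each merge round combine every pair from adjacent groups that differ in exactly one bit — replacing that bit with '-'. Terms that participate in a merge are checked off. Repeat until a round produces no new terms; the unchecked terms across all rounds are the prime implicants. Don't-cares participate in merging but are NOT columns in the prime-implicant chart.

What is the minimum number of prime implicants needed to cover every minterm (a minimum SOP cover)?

3

[col 0] 0000*, 0001*, 0010*, 0011*, 0100*, 0101*, 0111*, 1000*, 1010*, 1100*, 1101*, 1111*
[col 1] -000*, -010*, -100*, -101*, -111*, 0-00*, 0-01*, 0-11*, 00-0*, 00-1*, 000-*, 001-*, 01-1*, 010-*, 1-00*, 10-0*, 11-1*, 110-*
[col 2] --00, -0-0, -1-1, -10-, 0--1, 0-0-, 00--
Prime implicants: --00, -0-0, -1-1, -10-, 0--1, 0-0-, 00--
PI chart (minterm → PIs covering it):
  0 | --00,-0-0,0-0-,00--
  1 | 0--1,0-0-,00--
  2 | -0-0,00--
  3 | 0--1,00--
  5 | -1-1,-10-,0--1,0-0-
  7 | -1-1,0--1
  10 | -0-0  (sole → essential)
  12 | --00,-10-
  13 | -1-1,-10-
Essential prime implicants: -0-0
Petrick residual → -10-, 0--1
Minimum SOP uses 3 PIs: b'd' + bc' + a'd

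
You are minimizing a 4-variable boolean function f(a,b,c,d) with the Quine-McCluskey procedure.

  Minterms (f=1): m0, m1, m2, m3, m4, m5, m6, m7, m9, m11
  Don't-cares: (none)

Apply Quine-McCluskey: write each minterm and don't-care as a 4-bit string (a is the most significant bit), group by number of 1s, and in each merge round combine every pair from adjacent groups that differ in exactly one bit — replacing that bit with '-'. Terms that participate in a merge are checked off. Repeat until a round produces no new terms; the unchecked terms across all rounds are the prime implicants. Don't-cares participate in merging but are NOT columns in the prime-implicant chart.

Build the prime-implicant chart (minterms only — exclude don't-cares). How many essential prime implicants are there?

[col 0] 0000*, 0001*, 0010*, 0011*, 0100*, 0101*, 0110*, 0111*, 1001*, 1011*
[col 1] -001*, -011*, 0-00*, 0-01*, 0-10*, 0-11*, 00-0*, 00-1*, 000-*, 001-*, 01-0*, 01-1*, 010-*, 011-*, 10-1*
[col 2] -0-1, 0--0*, 0--1*, 0-0-*, 0-1-*, 00--*, 01--*
[col 3] 0---
Prime implicants: -0-1, 0---
PI chart (minterm → PIs covering it):
  0 | 0---  (sole → essential)
  1 | -0-1,0---
  2 | 0---  (sole → essential)
  3 | -0-1,0---
  4 | 0---  (sole → essential)
  5 | 0---  (sole → essential)
  6 | 0---  (sole → essential)
  7 | 0---  (sole → essential)
  9 | -0-1  (sole → essential)
  11 | -0-1  (sole → essential)
Essential prime implicants: -0-1, 0---

2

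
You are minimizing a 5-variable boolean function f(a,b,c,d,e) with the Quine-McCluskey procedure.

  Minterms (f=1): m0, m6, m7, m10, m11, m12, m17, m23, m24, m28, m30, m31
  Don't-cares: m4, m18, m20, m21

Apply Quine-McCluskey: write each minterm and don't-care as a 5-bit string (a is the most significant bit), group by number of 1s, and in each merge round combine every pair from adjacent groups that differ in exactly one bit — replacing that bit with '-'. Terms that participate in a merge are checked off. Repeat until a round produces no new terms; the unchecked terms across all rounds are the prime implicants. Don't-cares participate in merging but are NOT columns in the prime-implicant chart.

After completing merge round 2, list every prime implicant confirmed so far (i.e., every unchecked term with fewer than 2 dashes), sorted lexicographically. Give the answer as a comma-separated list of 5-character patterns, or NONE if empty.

Round 0: 00000✓ 00100✓ 00110✓ 00111✓ 01010✓ 01011✓ 01100✓ 10001✓ 10010 10100✓ 10101✓ 10111✓ 11000✓ 11100✓ 11110✓ 11111✓
Round 1: -0100✓ -0111 -1100✓ 0-100✓ 00-00 001-0 0011- 0101- 1-100✓ 1-111 10-01 101-1 1010- 11-00 111-0 1111-
Round 2: --100
PIs = {--100, -0111, 00-00, 001-0, 0011-, 0101-, 1-111, 10-01, 10010, 101-1, 1010-, 11-00, 111-0, 1111-}

-0111, 00-00, 001-0, 0011-, 0101-, 1-111, 10-01, 10010, 101-1, 1010-, 11-00, 111-0, 1111-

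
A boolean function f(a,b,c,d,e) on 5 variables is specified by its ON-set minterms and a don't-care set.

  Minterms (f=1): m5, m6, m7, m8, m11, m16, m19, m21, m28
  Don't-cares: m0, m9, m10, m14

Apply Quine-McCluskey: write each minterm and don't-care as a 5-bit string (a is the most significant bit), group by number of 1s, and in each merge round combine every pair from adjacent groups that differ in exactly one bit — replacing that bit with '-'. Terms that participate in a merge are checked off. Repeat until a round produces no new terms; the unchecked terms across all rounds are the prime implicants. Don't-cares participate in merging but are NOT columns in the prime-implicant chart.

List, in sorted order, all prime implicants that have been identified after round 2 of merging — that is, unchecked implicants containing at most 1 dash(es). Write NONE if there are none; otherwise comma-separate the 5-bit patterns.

size-2^0 implicants → 00000(✓)  00101(✓)  00110(✓)  00111(✓)  01000(✓)  01001(✓)  01010(✓)  01011(✓)  01110(✓)  10000(✓)  10011  10101(✓)  11100
size-2^1 implicants → -0000  -0101  0-000  0-110  001-1  0011-  01-10  010-0(✓)  010-1(✓)  0100-(✓)  0101-(✓)
size-2^2 implicants → 010--
Unchecked terms (primes): -0000, -0101, 0-000, 0-110, 001-1, 0011-, 01-10, 010--, 10011, 11100

-0000, -0101, 0-000, 0-110, 001-1, 0011-, 01-10, 10011, 11100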